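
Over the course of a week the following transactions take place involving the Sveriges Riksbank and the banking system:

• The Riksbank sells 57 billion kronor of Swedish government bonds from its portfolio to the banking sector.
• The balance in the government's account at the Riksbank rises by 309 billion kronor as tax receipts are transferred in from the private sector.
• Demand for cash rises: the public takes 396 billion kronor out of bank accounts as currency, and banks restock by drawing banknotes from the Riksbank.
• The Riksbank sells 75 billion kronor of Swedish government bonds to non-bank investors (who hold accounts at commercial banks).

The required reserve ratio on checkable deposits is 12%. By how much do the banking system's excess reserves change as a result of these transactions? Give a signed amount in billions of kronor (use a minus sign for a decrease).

OMO sale (to banks) 57 billion kronor: reserves −57B, deposits 0.
Government account inflow 309 billion kronor: reserves −309B, deposits −309B.
Currency withdrawal 396 billion kronor: reserves −396B, deposits −396B.
Asset sale (to non-banks) 75 billion kronor: reserves −75B, deposits −75B.
Totals: Δreserves = −837B, Δdeposits = −780B.
Δrequired reserves = 12% × −780B = −93.6B.
Δexcess reserves = Δreserves − Δrequired = −837B − (−93.6B) = -743.4 billion.

-743.4 billion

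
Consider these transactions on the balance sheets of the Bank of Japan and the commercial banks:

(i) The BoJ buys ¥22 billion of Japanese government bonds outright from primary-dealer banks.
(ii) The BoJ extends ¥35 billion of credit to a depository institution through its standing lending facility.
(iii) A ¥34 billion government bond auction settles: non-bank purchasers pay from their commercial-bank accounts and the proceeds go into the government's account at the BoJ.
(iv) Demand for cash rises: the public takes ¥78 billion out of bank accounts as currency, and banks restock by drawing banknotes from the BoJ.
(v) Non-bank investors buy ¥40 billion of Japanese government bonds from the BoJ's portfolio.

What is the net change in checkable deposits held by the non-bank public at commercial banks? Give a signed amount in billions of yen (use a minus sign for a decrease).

OMO purchase (from banks) ¥22 billion: the counterparty is a bank, so public deposits are unchanged → 0.
Discount-window loan ¥35 billion: the counterparty is a bank, so public deposits are unchanged → 0.
Government account inflow ¥34 billion: non-bank counterparties' bank balances fall → −¥34B.
Currency withdrawal ¥78 billion: non-bank counterparties' bank balances fall → −¥78B.
Asset sale (to non-banks) ¥40 billion: non-bank counterparties' bank balances fall → −¥40B.
Net: 0 + 0 − 34 − 78 − 40 = -¥152 billion.

-¥152 billion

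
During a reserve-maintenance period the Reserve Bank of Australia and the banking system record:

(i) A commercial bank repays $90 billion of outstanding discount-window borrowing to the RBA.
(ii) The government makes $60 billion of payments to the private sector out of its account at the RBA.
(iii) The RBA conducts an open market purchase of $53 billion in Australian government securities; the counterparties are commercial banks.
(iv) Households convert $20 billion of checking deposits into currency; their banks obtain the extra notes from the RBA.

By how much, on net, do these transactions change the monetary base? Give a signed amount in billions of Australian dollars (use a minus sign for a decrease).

RBA balance sheet:
  Assets:      Securities +$53B, Loans to banks −$90B
  Liabilities: Bank reserves +$3B, Currency in circulation +$20B, Government deposits −$60B
Commercial banking system:
  Assets:      Reserves at CB +$3B, Securities −$53B
  Liabilities: Checkable deposits +$40B, Borrowings from CB −$90B
Monetary base = currency + reserves: +$20B + (+$3B) = +$23 billion.

+$23 billion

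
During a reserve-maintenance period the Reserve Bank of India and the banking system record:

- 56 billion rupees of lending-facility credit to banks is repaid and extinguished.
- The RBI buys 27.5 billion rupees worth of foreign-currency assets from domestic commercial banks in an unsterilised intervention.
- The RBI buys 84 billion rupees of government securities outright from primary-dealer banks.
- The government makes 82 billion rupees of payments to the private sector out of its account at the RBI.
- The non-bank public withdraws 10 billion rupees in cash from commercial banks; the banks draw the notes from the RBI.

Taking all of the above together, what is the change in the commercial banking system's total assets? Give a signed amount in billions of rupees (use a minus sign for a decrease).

+16 billion

Discount-window repayment 56 billion rupees: bank balance sheets shrink → −56B.
FX purchase 27.5 billion rupees: just an asset swap on bank balance sheets → 0.
OMO purchase (from banks) 84 billion rupees: just an asset swap on bank balance sheets → 0.
Government spending 82 billion rupees: bank balance sheets expand → +82B.
Currency withdrawal 10 billion rupees: bank balance sheets shrink → −10B.
Net: −56 + 0 + 0 + 82 − 10 = +16 billion.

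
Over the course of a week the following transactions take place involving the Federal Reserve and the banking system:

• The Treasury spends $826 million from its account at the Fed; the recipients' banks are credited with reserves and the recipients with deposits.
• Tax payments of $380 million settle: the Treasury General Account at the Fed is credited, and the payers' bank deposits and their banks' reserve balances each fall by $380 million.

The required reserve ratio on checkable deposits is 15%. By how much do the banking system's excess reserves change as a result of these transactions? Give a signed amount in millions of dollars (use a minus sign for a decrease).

+$379.1 million

Government spending $826 million: reserves +$826M, deposits +$826M.
Government account inflow $380 million: reserves −$380M, deposits −$380M.
Totals: Δreserves = +$446M, Δdeposits = +$446M.
Δrequired reserves = 15% × +$446M = +$66.9M.
Δexcess reserves = Δreserves − Δrequired = +$446M − (+$66.9M) = +$379.1 million.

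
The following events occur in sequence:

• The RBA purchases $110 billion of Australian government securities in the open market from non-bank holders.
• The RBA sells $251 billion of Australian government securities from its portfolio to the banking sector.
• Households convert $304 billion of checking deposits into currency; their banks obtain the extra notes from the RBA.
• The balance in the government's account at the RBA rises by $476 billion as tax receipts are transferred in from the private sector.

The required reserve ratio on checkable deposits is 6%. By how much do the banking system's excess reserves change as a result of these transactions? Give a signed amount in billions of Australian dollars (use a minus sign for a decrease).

Asset purchase (from non-banks) $110 billion: reserves +$110B, deposits +$110B.
OMO sale (to banks) $251 billion: reserves −$251B, deposits 0.
Currency withdrawal $304 billion: reserves −$304B, deposits −$304B.
Government account inflow $476 billion: reserves −$476B, deposits −$476B.
Totals: Δreserves = −$921B, Δdeposits = −$670B.
Δrequired reserves = 6% × −$670B = −$40.2B.
Δexcess reserves = Δreserves − Δrequired = −$921B − (−$40.2B) = -$880.8 billion.

-$880.8 billion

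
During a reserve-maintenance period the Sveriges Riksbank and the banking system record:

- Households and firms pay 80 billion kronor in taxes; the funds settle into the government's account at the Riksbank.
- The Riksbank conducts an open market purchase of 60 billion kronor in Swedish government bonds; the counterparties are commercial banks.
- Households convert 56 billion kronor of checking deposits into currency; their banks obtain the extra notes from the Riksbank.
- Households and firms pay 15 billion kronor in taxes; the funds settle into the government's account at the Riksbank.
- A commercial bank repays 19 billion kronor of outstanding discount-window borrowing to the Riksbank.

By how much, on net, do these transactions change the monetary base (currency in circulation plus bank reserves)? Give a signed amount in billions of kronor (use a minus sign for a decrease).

-54 billion

Riksbank balance sheet:
  Assets:      Securities +60B, Loans to banks −19B
  Liabilities: Bank reserves −110B, Currency in circulation +56B, Government deposits +95B
Monetary base = currency + reserves: +56B + (−110B) = -54 billion.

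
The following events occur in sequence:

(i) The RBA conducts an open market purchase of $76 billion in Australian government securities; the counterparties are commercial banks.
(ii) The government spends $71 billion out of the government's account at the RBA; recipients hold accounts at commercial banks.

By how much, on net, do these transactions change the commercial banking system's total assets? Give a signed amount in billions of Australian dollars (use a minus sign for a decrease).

+$71 billion

RBA balance sheet:
  Assets:      Securities +$76B
  Liabilities: Bank reserves +$147B, Government deposits −$71B
Commercial banking system:
  Assets:      Reserves at CB +$147B, Securities −$76B
  Liabilities: Checkable deposits +$71B
Change in total bank assets = +$71 billion.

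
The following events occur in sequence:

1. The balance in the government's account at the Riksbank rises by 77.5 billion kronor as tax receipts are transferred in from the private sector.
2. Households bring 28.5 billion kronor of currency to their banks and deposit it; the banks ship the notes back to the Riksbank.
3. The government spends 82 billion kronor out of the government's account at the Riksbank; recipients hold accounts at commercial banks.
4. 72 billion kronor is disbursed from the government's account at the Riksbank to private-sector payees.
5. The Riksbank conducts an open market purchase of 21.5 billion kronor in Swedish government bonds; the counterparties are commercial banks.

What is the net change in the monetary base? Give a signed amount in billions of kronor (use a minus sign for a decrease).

+98 billion

Government account inflow 77.5 billion kronor: reserves shift to a non-base liability → −77.5B.
Currency deposit 28.5 billion kronor: just a shift between currency and reserves — both are base money → 0.
Government spending 82 billion kronor: a non-base liability converts back to reserves → +82B.
Government spending 72 billion kronor: a non-base liability converts back to reserves → +72B.
OMO purchase (from banks) 21.5 billion kronor: Riksbank balance sheet expands → +21.5B.
Net: −77.5 + 0 + 82 + 72 + 21.5 = +98 billion.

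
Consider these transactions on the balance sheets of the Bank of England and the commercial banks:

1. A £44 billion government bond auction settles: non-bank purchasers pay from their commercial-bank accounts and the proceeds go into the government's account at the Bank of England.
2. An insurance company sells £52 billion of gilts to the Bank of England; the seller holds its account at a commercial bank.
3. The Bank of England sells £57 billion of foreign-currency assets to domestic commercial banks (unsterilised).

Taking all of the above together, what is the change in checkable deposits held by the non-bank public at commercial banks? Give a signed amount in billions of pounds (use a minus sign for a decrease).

Government account inflow £44 billion: non-bank counterparties' bank balances fall → −£44B.
Asset purchase (from non-banks) £52 billion: non-bank counterparties' bank balances rise → +£52B.
FX sale £57 billion: the counterparty is a bank, so public deposits are unchanged → 0.
Net: −44 + 52 + 0 = +£8 billion.

+£8 billion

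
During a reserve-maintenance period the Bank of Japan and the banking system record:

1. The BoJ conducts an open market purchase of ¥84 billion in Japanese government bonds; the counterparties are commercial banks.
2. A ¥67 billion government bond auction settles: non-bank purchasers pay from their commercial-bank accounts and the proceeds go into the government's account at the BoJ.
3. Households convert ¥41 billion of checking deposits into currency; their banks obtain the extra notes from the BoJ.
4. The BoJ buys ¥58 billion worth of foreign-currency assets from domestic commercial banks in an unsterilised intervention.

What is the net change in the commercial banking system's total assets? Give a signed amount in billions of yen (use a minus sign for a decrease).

OMO purchase (from banks) ¥84 billion: just an asset swap on bank balance sheets → 0.
Government account inflow ¥67 billion: bank balance sheets shrink → −¥67B.
Currency withdrawal ¥41 billion: bank balance sheets shrink → −¥41B.
FX purchase ¥58 billion: just an asset swap on bank balance sheets → 0.
Net: 0 − 67 − 41 + 0 = -¥108 billion.

-¥108 billion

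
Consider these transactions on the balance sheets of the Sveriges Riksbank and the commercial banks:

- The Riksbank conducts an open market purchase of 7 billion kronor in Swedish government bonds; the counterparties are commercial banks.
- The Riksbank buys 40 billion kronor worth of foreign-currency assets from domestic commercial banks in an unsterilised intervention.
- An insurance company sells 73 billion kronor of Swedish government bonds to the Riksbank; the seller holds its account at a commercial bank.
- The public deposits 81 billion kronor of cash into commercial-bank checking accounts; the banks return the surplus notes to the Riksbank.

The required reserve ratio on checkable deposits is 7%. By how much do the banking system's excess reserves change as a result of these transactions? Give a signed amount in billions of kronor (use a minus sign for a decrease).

OMO purchase (from banks) 7 billion kronor: reserves +7B, deposits 0.
FX purchase 40 billion kronor: reserves +40B, deposits 0.
Asset purchase (from non-banks) 73 billion kronor: reserves +73B, deposits +73B.
Currency deposit 81 billion kronor: reserves +81B, deposits +81B.
Totals: Δreserves = +201B, Δdeposits = +154B.
Δrequired reserves = 7% × +154B = +10.78B.
Δexcess reserves = Δreserves − Δrequired = +201B − (+10.78B) = +190.22 billion.

+190.22 billion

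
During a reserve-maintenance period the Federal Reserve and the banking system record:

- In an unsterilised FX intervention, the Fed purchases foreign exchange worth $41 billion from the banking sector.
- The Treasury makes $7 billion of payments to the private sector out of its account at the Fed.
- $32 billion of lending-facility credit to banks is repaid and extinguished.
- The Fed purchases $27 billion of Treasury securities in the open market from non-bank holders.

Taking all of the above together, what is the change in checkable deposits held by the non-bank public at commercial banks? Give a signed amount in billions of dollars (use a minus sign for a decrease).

+$34 billion

FX purchase $41 billion: the counterparty is a bank, so public deposits are unchanged → 0.
Government spending $7 billion: non-bank counterparties' bank balances rise → +$7B.
Discount-window repayment $32 billion: the counterparty is a bank, so public deposits are unchanged → 0.
Asset purchase (from non-banks) $27 billion: non-bank counterparties' bank balances rise → +$27B.
Net: 0 + 7 + 0 + 27 = +$34 billion.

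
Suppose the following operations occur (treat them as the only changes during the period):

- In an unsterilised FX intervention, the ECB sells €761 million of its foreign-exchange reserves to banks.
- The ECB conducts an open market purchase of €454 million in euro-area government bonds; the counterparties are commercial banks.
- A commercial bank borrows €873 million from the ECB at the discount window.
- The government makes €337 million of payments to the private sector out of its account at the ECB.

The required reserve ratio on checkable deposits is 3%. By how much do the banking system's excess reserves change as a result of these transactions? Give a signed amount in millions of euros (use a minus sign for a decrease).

+€892.89 million

FX sale €761 million: reserves −€761M, deposits 0.
OMO purchase (from banks) €454 million: reserves +€454M, deposits 0.
Discount-window loan €873 million: reserves +€873M, deposits 0.
Government spending €337 million: reserves +€337M, deposits +€337M.
Totals: Δreserves = +€903M, Δdeposits = +€337M.
Δrequired reserves = 3% × +€337M = +€10.11M.
Δexcess reserves = Δreserves − Δrequired = +€903M − (+€10.11M) = +€892.89 million.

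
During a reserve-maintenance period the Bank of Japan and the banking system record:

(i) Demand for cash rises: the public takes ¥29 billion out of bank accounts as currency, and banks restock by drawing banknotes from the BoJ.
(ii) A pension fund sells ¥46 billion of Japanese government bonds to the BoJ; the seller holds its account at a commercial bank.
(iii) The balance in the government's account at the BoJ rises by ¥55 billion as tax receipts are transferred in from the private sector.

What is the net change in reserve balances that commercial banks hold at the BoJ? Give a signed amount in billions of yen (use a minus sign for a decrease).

Currency withdrawal ¥29 billion: banks swap reserves for currency → −¥29B.
Asset purchase (from non-banks) ¥46 billion: the BoJ pays by crediting reserve accounts → +¥46B.
Government account inflow ¥55 billion: funds move from bank reserves into the government account → −¥55B.
Net: −29 + 46 − 55 = -¥38 billion.

-¥38 billion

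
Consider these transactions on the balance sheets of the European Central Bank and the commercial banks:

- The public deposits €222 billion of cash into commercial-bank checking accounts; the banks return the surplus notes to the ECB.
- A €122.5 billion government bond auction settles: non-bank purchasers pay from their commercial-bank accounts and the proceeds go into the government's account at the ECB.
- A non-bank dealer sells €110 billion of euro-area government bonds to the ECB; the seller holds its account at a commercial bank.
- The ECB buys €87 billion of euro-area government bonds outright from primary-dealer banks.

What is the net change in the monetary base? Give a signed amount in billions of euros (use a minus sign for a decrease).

Currency deposit €222 billion: just a shift between currency and reserves — both are base money → 0.
Government account inflow €122.5 billion: reserves shift to a non-base liability → −€122.5B.
Asset purchase (from non-banks) €110 billion: ECB balance sheet expands → +€110B.
OMO purchase (from banks) €87 billion: ECB balance sheet expands → +€87B.
Net: 0 − 122.5 + 110 + 87 = +€74.5 billion.

+€74.5 billion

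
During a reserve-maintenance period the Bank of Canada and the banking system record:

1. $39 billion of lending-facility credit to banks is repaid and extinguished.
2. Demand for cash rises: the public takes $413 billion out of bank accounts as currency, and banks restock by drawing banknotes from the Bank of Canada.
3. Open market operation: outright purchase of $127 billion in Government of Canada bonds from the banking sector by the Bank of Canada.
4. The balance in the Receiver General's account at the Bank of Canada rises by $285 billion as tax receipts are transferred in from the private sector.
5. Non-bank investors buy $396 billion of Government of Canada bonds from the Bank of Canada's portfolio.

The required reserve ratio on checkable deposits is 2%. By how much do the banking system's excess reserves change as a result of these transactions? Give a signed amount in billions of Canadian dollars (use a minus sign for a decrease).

-$984.12 billion

Discount-window repayment $39 billion: reserves −$39B, deposits 0.
Currency withdrawal $413 billion: reserves −$413B, deposits −$413B.
OMO purchase (from banks) $127 billion: reserves +$127B, deposits 0.
Government account inflow $285 billion: reserves −$285B, deposits −$285B.
Asset sale (to non-banks) $396 billion: reserves −$396B, deposits −$396B.
Totals: Δreserves = −$1006B, Δdeposits = −$1094B.
Δrequired reserves = 2% × −$1094B = −$21.88B.
Δexcess reserves = Δreserves − Δrequired = −$1006B − (−$21.88B) = -$984.12 billion.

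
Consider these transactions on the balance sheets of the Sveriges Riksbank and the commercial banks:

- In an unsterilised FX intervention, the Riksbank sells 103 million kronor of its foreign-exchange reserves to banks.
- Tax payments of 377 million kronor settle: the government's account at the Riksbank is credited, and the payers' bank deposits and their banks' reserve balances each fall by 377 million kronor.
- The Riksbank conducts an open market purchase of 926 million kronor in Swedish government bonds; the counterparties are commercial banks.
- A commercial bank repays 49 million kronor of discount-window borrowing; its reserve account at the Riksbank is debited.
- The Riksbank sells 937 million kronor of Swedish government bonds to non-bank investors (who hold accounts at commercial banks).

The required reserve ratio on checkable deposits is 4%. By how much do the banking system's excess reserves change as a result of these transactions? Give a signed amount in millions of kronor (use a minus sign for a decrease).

FX sale 103 million kronor: reserves −103M, deposits 0.
Government account inflow 377 million kronor: reserves −377M, deposits −377M.
OMO purchase (from banks) 926 million kronor: reserves +926M, deposits 0.
Discount-window repayment 49 million kronor: reserves −49M, deposits 0.
Asset sale (to non-banks) 937 million kronor: reserves −937M, deposits −937M.
Totals: Δreserves = −540M, Δdeposits = −1314M.
Δrequired reserves = 4% × −1314M = −52.56M.
Δexcess reserves = Δreserves − Δrequired = −540M − (−52.56M) = -487.44 million.

-487.44 million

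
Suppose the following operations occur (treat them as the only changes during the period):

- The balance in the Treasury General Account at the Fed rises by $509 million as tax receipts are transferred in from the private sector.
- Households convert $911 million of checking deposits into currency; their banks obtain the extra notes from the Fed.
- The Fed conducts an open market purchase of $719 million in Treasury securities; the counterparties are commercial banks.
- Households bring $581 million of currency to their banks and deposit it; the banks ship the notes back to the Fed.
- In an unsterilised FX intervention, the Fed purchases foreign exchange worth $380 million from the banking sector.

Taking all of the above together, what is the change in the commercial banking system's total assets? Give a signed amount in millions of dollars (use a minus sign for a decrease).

-$839 million

Fed balance sheet:
  Assets:      Securities +$719M, Foreign assets +$380M
  Liabilities: Bank reserves +$260M, Currency in circulation +$330M, Government deposits +$509M
Commercial banking system:
  Assets:      Reserves at CB +$260M, Securities −$719M, Foreign assets −$380M
  Liabilities: Checkable deposits −$839M
Change in total bank assets = -$839 million.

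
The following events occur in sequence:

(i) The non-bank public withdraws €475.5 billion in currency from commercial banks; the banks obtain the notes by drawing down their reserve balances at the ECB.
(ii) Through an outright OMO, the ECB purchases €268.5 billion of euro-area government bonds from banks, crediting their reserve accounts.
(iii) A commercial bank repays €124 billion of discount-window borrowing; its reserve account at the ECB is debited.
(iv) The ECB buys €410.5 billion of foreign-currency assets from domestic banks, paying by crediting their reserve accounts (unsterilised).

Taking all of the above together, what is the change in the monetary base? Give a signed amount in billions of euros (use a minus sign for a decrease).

Currency withdrawal €475.5 billion: just a shift between currency and reserves — both are base money → 0.
OMO purchase (from banks) €268.5 billion: ECB balance sheet expands → +€268.5B.
Discount-window repayment €124 billion: ECB balance sheet contracts → −€124B.
FX purchase €410.5 billion: ECB balance sheet expands → +€410.5B.
Net: 0 + 268.5 − 124 + 410.5 = +€555 billion.

+€555 billion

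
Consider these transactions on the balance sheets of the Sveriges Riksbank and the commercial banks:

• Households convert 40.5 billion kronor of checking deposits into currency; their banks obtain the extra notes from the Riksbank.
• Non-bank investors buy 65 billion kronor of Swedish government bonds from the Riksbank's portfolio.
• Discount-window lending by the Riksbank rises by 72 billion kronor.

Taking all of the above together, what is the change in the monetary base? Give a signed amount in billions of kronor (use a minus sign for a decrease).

+7 billion

Riksbank balance sheet:
  Assets:      Securities −65B, Loans to banks +72B
  Liabilities: Bank reserves −33.5B, Currency in circulation +40.5B
Monetary base = currency + reserves: +40.5B + (−33.5B) = +7 billion.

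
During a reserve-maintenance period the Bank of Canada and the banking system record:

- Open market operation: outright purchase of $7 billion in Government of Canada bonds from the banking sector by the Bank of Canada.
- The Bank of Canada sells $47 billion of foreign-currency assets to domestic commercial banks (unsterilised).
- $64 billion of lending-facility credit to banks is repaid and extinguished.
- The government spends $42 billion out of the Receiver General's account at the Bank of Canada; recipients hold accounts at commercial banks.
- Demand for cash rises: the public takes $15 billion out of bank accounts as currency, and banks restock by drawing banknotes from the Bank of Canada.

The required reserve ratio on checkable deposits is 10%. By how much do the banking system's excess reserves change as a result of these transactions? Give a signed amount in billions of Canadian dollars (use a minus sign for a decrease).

OMO purchase (from banks) $7 billion: reserves +$7B, deposits 0.
FX sale $47 billion: reserves −$47B, deposits 0.
Discount-window repayment $64 billion: reserves −$64B, deposits 0.
Government spending $42 billion: reserves +$42B, deposits +$42B.
Currency withdrawal $15 billion: reserves −$15B, deposits −$15B.
Totals: Δreserves = −$77B, Δdeposits = +$27B.
Δrequired reserves = 10% × +$27B = +$2.7B.
Δexcess reserves = Δreserves − Δrequired = −$77B − (+$2.7B) = -$79.7 billion.

-$79.7 billion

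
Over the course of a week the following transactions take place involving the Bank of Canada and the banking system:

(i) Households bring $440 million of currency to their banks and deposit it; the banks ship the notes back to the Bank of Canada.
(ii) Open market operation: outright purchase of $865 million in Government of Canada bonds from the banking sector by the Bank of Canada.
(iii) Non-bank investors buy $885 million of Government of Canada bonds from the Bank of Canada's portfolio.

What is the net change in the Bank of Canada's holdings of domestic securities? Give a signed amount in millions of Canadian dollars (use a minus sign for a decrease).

-$20 million

Currency deposit $440 million: the Bank of Canada's securities portfolio is untouched → 0.
OMO purchase (from banks) $865 million: securities added to the Bank of Canada's portfolio → +$865M.
Asset sale (to non-banks) $885 million: securities removed from the Bank of Canada's portfolio → −$885M.
Net: 0 + 865 − 885 = -$20 million.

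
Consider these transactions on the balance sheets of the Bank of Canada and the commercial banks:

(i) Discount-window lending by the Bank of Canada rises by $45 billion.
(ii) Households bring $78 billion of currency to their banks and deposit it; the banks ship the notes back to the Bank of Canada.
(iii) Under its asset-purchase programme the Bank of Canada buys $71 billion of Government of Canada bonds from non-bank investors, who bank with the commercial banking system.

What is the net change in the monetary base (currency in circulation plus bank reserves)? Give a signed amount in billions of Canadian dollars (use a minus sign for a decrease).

+$116 billion

Discount-window loan $45 billion: Bank of Canada balance sheet expands → +$45B.
Currency deposit $78 billion: just a shift between currency and reserves — both are base money → 0.
Asset purchase (from non-banks) $71 billion: Bank of Canada balance sheet expands → +$71B.
Net: 45 + 0 + 71 = +$116 billion.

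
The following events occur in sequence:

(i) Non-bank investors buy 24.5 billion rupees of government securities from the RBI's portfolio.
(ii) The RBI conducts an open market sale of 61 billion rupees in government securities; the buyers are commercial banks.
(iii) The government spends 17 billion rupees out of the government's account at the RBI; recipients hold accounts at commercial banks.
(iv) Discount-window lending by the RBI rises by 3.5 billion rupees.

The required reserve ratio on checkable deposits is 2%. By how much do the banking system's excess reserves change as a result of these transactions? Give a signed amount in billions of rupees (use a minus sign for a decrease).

Asset sale (to non-banks) 24.5 billion rupees: reserves −24.5B, deposits −24.5B.
OMO sale (to banks) 61 billion rupees: reserves −61B, deposits 0.
Government spending 17 billion rupees: reserves +17B, deposits +17B.
Discount-window loan 3.5 billion rupees: reserves +3.5B, deposits 0.
Totals: Δreserves = −65B, Δdeposits = −7.5B.
Δrequired reserves = 2% × −7.5B = −0.15B.
Δexcess reserves = Δreserves − Δrequired = −65B − (−0.15B) = -64.85 billion.

-64.85 billion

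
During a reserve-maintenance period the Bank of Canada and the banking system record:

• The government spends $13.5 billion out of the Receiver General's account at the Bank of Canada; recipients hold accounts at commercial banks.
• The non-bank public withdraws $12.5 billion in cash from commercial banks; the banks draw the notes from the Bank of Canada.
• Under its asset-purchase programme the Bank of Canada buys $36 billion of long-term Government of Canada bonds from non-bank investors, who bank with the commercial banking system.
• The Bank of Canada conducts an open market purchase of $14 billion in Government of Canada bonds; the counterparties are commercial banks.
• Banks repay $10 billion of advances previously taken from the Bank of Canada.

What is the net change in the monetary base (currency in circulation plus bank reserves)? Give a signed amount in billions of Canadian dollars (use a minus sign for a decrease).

+$53.5 billion

Bank of Canada balance sheet:
  Assets:      Securities +$50B, Loans to banks −$10B
  Liabilities: Bank reserves +$41B, Currency in circulation +$12.5B, Government deposits −$13.5B
Monetary base = currency + reserves: +$12.5B + (+$41B) = +$53.5 billion.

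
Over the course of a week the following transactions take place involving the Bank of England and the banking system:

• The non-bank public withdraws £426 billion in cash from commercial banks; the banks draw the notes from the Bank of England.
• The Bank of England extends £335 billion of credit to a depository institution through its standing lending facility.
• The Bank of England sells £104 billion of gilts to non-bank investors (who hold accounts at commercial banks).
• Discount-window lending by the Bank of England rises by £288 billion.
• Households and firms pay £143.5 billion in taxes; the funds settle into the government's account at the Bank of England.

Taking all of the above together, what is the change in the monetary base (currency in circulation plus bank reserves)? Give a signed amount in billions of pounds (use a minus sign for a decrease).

Bank of England balance sheet:
  Assets:      Securities −£104B, Loans to banks +£623B
  Liabilities: Bank reserves −£50.5B, Currency in circulation +£426B, Government deposits +£143.5B
Commercial banking system:
  Assets:      Reserves at CB −£50.5B
  Liabilities: Checkable deposits −£673.5B, Borrowings from CB +£623B
Monetary base = currency + reserves: +£426B + (−£50.5B) = +£375.5 billion.

+£375.5 billion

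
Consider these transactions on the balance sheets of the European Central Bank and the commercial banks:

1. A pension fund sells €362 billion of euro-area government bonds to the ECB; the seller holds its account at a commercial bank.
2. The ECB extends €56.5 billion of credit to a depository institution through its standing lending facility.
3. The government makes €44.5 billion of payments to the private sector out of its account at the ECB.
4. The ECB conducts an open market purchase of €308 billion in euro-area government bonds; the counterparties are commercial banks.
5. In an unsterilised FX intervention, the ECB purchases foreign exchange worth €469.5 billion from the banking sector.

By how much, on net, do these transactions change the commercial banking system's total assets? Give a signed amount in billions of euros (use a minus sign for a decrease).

+€463 billion

Asset purchase (from non-banks) €362 billion: bank balance sheets expand → +€362B.
Discount-window loan €56.5 billion: bank balance sheets expand → +€56.5B.
Government spending €44.5 billion: bank balance sheets expand → +€44.5B.
OMO purchase (from banks) €308 billion: just an asset swap on bank balance sheets → 0.
FX purchase €469.5 billion: just an asset swap on bank balance sheets → 0.
Net: 362 + 56.5 + 44.5 + 0 + 0 = +€463 billion.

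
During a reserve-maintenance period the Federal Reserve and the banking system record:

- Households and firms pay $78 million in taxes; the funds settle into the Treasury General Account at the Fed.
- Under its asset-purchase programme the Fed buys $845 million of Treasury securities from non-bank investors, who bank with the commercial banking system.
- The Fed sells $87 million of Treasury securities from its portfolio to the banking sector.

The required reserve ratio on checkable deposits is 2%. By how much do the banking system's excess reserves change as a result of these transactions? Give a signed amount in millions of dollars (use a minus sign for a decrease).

+$664.66 million

Government account inflow $78 million: reserves −$78M, deposits −$78M.
Asset purchase (from non-banks) $845 million: reserves +$845M, deposits +$845M.
OMO sale (to banks) $87 million: reserves −$87M, deposits 0.
Totals: Δreserves = +$680M, Δdeposits = +$767M.
Δrequired reserves = 2% × +$767M = +$15.34M.
Δexcess reserves = Δreserves − Δrequired = +$680M − (+$15.34M) = +$664.66 million.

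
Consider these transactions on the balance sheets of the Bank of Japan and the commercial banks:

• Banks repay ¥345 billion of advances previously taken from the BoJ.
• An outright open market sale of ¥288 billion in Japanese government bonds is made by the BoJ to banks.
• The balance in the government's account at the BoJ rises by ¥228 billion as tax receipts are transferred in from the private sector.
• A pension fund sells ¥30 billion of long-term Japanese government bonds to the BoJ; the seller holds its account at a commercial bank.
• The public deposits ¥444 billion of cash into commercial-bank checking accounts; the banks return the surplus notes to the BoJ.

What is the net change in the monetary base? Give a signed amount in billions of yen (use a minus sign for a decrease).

Discount-window repayment ¥345 billion: BoJ balance sheet contracts → −¥345B.
OMO sale (to banks) ¥288 billion: BoJ balance sheet contracts → −¥288B.
Government account inflow ¥228 billion: reserves shift to a non-base liability → −¥228B.
Asset purchase (from non-banks) ¥30 billion: BoJ balance sheet expands → +¥30B.
Currency deposit ¥444 billion: just a shift between currency and reserves — both are base money → 0.
Net: −345 − 288 − 228 + 30 + 0 = -¥831 billion.

-¥831 billion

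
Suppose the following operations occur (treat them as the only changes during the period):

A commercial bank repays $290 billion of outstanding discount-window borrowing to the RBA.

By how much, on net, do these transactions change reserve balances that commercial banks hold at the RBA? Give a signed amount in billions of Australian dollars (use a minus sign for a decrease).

RBA balance sheet:
  Assets:      Loans to banks −$290B
  Liabilities: Bank reserves −$290B
Commercial banking system:
  Assets:      Reserves at CB −$290B
  Liabilities: Borrowings from CB −$290B
So the change in reserve balances that commercial banks hold at the RBA is -$290 billion.

-$290 billion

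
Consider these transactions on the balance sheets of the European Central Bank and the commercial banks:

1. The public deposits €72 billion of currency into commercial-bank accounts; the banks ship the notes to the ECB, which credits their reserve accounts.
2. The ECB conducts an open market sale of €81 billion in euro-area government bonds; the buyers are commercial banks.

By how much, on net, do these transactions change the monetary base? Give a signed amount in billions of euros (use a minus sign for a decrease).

-€81 billion

Currency deposit €72 billion: just a shift between currency and reserves — both are base money → 0.
OMO sale (to banks) €81 billion: ECB balance sheet contracts → −€81B.
Net: 0 − 81 = -€81 billion.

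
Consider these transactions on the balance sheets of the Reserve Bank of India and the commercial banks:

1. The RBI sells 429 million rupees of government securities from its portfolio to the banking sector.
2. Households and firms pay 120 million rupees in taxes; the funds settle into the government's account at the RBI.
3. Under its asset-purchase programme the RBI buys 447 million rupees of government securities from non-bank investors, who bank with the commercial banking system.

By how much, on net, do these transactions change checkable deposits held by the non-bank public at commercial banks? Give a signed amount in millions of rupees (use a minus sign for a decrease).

+327 million

OMO sale (to banks) 429 million rupees: the counterparty is a bank, so public deposits are unchanged → 0.
Government account inflow 120 million rupees: non-bank counterparties' bank balances fall → −120M.
Asset purchase (from non-banks) 447 million rupees: non-bank counterparties' bank balances rise → +447M.
Net: 0 − 120 + 447 = +327 million.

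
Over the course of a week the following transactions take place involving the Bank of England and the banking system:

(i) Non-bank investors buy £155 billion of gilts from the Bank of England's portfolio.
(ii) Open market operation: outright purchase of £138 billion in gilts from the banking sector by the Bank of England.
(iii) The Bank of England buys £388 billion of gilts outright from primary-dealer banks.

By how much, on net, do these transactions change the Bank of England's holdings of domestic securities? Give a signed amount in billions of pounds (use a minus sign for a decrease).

Asset sale (to non-banks) £155 billion: securities removed from the Bank of England's portfolio → −£155B.
OMO purchase (from banks) £138 billion: securities added to the Bank of England's portfolio → +£138B.
OMO purchase (from banks) £388 billion: securities added to the Bank of England's portfolio → +£388B.
Net: −155 + 138 + 388 = +£371 billion.

+£371 billion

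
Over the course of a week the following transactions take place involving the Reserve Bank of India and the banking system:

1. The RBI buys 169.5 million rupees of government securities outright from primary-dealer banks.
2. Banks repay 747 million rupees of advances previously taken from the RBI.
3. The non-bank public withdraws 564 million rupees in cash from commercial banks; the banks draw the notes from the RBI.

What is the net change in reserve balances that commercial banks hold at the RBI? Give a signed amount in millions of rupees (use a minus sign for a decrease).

OMO purchase (from banks) 169.5 million rupees: the RBI pays by crediting reserve accounts → +169.5M.
Discount-window repayment 747 million rupees: repayment is debited from reserves → −747M.
Currency withdrawal 564 million rupees: banks swap reserves for currency → −564M.
Net: 169.5 − 747 − 564 = -1141.5 million.

-1141.5 million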